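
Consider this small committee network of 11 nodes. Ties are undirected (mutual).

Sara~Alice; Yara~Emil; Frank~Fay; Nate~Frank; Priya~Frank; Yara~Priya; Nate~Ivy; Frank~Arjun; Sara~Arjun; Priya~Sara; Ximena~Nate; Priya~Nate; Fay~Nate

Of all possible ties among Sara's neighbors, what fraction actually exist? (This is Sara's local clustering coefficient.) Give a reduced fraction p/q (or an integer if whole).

Sara's neighbors: Alice, Arjun, and Priya (k = 3).
Possible neighbor pairs: C(3,2) = 3. Edges among them: none → e = 0.
Clustering(Sara) = 0/3 = 0.

0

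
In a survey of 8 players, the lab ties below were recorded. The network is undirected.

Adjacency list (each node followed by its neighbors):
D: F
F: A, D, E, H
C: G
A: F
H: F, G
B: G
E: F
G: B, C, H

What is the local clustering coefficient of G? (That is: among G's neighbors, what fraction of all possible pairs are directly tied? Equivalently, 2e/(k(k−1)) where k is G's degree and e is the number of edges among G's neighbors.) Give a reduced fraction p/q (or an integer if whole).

0

G's neighbors: B, C, and H (k = 3).
Possible neighbor pairs: C(3,2) = 3. Edges among them: none → e = 0.
Clustering(G) = 0/3 = 0.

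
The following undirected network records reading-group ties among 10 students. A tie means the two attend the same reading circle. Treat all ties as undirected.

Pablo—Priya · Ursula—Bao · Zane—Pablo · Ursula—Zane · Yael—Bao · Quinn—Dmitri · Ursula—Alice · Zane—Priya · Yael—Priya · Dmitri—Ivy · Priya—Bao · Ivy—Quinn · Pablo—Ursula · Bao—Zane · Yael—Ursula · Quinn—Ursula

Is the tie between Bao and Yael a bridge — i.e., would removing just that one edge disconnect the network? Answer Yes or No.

Even without that edge, Bao still reaches Yael via Bao – Ursula – Yael, so the network stays connected. Not a bridge.

No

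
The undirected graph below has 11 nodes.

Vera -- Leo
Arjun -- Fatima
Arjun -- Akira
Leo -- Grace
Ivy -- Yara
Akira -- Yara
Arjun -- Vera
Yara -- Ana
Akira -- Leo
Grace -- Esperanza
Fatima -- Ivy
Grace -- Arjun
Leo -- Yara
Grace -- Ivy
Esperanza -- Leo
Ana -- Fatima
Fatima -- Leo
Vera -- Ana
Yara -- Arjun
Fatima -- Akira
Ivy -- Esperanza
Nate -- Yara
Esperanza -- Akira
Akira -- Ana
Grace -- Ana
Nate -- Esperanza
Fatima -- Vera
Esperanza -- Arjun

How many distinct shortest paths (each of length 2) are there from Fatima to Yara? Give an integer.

5

The shortest distance is 2. The length-2 paths are: Fatima–Ivy–Yara; Fatima–Ana–Yara; Fatima–Leo–Yara; Fatima–Akira–Yara; Fatima–Arjun–Yara.
That gives 5 distinct shortest paths.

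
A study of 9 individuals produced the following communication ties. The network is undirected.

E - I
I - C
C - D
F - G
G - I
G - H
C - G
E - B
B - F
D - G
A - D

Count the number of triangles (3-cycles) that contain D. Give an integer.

D's neighbors: A, C, and G.
Neighbor pairs that are themselves tied: D–C–G. Each forms one triangle with D, for 1 in total.

1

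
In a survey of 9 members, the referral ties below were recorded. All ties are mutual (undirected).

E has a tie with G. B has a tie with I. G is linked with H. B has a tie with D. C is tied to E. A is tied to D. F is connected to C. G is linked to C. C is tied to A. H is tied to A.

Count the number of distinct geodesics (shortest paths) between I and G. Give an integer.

2

The shortest distance is 5. The length-5 paths are: I–B–D–A–H–G; I–B–D–A–C–G.
That gives 2 distinct shortest paths.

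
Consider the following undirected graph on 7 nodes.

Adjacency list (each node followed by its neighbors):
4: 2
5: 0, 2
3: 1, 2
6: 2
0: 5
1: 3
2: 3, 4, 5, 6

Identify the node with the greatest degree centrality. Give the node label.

Degrees — 0:1, 1:1, 2:4, 3:2, 4:1, 5:2, 6:1.
The maximum is 4, attained only by 2.

2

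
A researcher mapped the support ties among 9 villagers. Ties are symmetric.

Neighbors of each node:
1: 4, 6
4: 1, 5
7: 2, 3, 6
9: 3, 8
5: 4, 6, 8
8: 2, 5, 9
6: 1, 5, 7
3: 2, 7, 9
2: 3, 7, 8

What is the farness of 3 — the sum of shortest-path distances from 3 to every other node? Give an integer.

Distances from 3: 1:3, 2:1, 4:4, 5:3, 6:2, 7:1, 8:2, 9:1.
Sum = 3 + 1 + 4 + 3 + 2 + 1 + 2 + 1 = 17.

17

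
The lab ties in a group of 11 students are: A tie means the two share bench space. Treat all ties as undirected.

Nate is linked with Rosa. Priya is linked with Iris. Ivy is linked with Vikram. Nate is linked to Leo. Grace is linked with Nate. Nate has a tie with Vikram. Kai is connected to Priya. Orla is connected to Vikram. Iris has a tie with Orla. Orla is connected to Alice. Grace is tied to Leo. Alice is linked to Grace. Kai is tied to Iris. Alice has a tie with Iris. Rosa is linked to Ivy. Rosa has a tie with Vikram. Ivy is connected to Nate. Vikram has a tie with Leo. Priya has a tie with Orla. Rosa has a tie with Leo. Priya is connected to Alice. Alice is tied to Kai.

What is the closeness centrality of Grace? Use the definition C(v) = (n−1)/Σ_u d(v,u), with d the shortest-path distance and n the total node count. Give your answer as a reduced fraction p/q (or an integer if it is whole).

10/17

Distances from Grace: Alice:1, Iris:2, Ivy:2, Kai:2, Leo:1, Nate:1, Orla:2, Priya:2, Rosa:2, Vikram:2. Sum = 17.
n = 11, so closeness = 10/17.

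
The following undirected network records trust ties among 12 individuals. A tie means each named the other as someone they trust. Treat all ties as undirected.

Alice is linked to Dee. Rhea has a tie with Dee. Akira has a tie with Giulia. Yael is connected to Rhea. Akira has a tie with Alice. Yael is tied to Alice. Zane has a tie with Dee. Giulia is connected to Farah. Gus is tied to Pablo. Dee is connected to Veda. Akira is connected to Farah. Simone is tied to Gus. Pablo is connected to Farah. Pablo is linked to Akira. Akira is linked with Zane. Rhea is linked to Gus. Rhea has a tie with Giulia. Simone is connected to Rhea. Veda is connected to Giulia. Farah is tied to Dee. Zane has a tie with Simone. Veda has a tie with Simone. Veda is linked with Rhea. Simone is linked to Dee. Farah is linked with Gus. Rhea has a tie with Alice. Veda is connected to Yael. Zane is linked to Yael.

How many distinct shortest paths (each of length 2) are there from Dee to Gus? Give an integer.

3

The shortest distance is 2. The length-2 paths are: Dee–Simone–Gus; Dee–Rhea–Gus; Dee–Farah–Gus.
That gives 3 distinct shortest paths.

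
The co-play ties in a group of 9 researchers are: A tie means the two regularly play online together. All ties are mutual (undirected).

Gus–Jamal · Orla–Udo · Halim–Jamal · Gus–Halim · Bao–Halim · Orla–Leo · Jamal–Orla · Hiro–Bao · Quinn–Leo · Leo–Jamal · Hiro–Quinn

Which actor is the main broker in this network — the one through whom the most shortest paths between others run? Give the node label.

Jamal

Unnormalized betweenness of each node: Bao:3, Gus:0, Halim:6, Hiro:2, Jamal:10, Leo:7, Orla:7, Quinn:4, Udo:0.
Jamal has the largest value, 10, making it the main broker — the node through which the most shortest paths run.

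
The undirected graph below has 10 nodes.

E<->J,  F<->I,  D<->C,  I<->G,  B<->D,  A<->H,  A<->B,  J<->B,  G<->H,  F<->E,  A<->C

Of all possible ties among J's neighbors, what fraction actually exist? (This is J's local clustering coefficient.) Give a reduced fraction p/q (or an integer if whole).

J's neighbors: B and E (k = 2).
Possible neighbor pairs: C(2,2) = 1. Edges among them: none → e = 0.
Clustering(J) = 0/1.

0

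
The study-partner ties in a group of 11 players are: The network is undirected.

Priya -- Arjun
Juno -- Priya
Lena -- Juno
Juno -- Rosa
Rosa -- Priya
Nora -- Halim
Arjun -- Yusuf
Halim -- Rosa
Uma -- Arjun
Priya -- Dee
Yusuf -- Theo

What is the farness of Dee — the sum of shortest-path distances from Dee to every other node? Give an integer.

Distances from Dee: Arjun:2, Halim:3, Juno:2, Lena:3, Nora:4, Priya:1, Rosa:2, Theo:4, Uma:3, Yusuf:3.
Sum = 2 + 3 + 2 + 3 + 4 + 1 + 2 + 4 + 3 + 3 = 27.

27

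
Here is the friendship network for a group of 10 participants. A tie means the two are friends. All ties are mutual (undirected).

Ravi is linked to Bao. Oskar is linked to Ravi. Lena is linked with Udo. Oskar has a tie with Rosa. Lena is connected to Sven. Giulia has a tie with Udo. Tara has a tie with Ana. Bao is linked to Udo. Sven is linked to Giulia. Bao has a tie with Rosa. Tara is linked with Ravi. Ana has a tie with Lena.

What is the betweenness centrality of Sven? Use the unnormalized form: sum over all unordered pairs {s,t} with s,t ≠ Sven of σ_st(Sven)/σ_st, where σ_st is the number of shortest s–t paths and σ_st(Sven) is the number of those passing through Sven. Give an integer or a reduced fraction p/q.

4/3

Pairs whose geodesics pass through Sven — Lena–Giulia: 1/2; Giulia–Tara: 1/3; Giulia–Ana: 1/2.
All other pairs contribute 0.
Summing the contributions gives betweenness(Sven) = 4/3.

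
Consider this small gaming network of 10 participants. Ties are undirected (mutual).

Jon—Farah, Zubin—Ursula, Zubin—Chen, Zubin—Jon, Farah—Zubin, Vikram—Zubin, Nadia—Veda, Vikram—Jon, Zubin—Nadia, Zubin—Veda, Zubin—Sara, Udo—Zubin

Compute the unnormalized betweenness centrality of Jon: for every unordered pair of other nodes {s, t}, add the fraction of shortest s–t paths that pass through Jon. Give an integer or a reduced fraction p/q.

Pairs whose geodesics pass through Jon — Vikram–Farah: 1/2.
All other pairs contribute 0.
Summing the contributions gives betweenness(Jon) = 1/2.

1/2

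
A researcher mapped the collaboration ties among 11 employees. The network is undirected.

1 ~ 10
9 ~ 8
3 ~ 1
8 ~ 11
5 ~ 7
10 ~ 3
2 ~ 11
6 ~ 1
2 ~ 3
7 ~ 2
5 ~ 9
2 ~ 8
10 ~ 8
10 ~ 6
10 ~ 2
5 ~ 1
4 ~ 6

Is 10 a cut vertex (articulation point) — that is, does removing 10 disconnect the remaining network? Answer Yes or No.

No

Even without 10, every remaining node can still reach every other (the residual graph is connected), so 10 is not a cut vertex.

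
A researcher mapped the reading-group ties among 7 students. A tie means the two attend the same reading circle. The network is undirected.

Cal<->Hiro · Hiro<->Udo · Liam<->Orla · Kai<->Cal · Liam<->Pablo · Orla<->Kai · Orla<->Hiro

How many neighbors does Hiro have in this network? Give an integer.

3

Hiro is directly tied to Cal, Orla, and Udo. That is 3 neighbors, so the degree of Hiro is 3.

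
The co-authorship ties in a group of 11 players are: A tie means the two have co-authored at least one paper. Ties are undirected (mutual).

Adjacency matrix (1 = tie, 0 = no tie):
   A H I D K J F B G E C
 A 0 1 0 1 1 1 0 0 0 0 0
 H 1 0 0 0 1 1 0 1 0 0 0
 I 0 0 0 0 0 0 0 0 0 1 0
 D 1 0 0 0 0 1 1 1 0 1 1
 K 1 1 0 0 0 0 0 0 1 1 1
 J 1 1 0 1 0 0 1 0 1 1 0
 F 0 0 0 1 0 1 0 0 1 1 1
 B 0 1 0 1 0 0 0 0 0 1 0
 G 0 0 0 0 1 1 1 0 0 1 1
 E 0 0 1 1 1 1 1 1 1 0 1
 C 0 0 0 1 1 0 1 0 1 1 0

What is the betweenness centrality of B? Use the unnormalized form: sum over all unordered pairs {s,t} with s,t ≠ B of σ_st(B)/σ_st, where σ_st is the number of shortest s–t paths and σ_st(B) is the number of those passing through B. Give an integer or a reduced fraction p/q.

1

Pairs whose geodesics pass through B — H–I: 1/3; H–D: 1/3; H–E: 1/3.
All other pairs contribute 0.
Summing the contributions gives betweenness(B) = 1.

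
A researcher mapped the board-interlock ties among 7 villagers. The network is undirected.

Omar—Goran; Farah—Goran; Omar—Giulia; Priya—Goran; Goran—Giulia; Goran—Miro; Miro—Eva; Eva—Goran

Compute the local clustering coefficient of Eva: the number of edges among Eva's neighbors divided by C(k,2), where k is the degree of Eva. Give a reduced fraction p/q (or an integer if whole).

1

Eva's neighbors: Goran and Miro (k = 2).
Possible neighbor pairs: C(2,2) = 1. Edges among them: Goran–Miro → e = 1.
Clustering(Eva) = 1/1.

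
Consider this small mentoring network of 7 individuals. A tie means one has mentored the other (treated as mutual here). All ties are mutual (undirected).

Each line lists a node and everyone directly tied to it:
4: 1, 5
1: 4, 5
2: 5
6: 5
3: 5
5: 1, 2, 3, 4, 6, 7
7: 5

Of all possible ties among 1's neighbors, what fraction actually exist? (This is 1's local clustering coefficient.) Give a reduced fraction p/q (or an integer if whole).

1

1's neighbors: 4 and 5 (k = 2).
Possible neighbor pairs: C(2,2) = 1. Edges among them: 4–5 → e = 1.
Clustering(1) = 1/1.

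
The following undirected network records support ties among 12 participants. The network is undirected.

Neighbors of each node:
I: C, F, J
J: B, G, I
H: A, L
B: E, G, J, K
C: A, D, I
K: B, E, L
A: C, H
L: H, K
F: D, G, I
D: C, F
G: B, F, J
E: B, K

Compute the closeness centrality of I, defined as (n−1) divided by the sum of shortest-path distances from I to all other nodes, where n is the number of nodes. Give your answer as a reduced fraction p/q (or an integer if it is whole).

Distances from I: A:2, B:2, C:1, D:2, E:3, F:1, G:2, H:3, J:1, K:3, L:4. Sum = 24.
n = 12, so closeness = 11/24.

11/24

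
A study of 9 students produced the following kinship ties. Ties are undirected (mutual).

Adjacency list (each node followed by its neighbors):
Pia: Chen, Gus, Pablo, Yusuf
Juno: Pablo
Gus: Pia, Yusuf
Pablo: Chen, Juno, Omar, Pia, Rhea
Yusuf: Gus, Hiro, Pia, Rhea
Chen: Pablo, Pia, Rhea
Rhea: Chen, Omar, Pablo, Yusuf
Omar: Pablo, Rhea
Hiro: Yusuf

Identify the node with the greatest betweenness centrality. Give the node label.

Unnormalized betweenness of each node: Chen:1/3, Gus:0, Hiro:0, Juno:0, Omar:0, Pablo:28/3, Pia:13/2, Rhea:6, Yusuf:53/6.
Pablo has the largest value, 28/3, making it the main broker — the node through which the most shortest paths run.

Pablo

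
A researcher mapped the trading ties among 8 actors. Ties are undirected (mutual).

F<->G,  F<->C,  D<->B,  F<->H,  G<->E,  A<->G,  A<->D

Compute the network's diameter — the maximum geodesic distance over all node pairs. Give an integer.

Eccentricity of each node (its greatest distance to any other): A:3, B:5, C:5, D:4, E:4, F:4, G:3, H:5.
The maximum eccentricity is 5, realized for instance by the pair B–H via B – D – A – G – F – H. So the diameter is 5.

5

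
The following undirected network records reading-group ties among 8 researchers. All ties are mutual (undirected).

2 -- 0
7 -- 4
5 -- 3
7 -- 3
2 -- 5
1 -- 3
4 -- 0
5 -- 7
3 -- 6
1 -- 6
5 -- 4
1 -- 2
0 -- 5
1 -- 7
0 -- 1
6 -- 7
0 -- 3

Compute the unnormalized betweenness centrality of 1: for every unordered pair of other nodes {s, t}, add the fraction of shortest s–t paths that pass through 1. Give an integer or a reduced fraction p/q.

Pairs whose geodesics pass through 1 — 7–2: 1/2; 7–0: 1/4; 2–3: 1/3; 2–6: 1; 6–0: 1/2.
All other pairs contribute 0.
Summing the contributions gives betweenness(1) = 31/12.

31/12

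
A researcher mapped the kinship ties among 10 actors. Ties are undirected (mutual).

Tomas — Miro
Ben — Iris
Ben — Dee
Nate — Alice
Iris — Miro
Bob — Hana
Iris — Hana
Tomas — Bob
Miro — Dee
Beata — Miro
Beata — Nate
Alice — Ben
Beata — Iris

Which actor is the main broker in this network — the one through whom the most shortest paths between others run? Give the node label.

Iris

Unnormalized betweenness of each node: Alice:3/2, Beata:37/6, Ben:41/6, Bob:1, Dee:5/3, Hana:4, Iris:35/3, Miro:21/2, Nate:5/3, Tomas:3.
Iris has the largest value, 35/3, making it the main broker — the node through which the most shortest paths run.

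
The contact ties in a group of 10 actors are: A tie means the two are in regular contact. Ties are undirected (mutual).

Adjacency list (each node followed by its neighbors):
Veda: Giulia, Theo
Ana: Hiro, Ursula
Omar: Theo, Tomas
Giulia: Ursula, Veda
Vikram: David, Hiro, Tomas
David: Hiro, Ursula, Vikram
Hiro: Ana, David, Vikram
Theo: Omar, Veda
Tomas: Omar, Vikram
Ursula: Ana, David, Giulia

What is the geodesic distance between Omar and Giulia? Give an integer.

3

One shortest route is Omar – Theo – Veda – Giulia, which uses 3 edges, and at distance 2 from Omar we only reach {Veda, Vikram}, which does not include Giulia. So d(Omar,Giulia) = 3.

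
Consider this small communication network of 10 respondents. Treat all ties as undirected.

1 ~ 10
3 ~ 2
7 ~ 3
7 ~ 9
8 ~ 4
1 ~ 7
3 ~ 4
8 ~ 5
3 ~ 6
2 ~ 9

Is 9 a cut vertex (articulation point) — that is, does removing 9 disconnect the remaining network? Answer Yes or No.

No

Even without 9, every remaining node can still reach every other (the residual graph is connected), so 9 is not a cut vertex.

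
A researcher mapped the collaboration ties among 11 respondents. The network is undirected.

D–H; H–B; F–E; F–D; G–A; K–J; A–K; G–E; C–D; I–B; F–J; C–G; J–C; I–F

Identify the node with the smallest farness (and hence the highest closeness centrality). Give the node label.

F

Farness (sum of distances to all others) for each node — A:27, B:28, C:19, D:19, E:21, F:17, G:21, H:25, I:23, J:19, K:25.
The smallest farness is 17, for F, so F has the highest closeness.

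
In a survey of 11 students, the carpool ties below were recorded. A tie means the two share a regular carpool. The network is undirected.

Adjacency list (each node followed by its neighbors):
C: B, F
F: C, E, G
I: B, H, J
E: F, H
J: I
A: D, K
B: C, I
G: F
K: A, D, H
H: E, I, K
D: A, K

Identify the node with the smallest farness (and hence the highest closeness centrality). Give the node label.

Farness (sum of distances to all others) for each node — A:32, B:25, C:28, D:32, E:22, F:25, G:34, H:19, I:22, J:31, K:24.
The smallest farness is 19, for H, so H has the highest closeness.

H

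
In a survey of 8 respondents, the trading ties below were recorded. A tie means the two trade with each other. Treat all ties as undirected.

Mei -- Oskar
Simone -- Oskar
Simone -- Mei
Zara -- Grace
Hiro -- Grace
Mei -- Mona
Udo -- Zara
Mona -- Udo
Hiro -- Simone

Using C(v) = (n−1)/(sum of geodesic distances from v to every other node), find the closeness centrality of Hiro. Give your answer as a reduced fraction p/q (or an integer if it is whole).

Distances from Hiro: Grace:1, Mei:2, Mona:3, Oskar:2, Simone:1, Udo:3, Zara:2. Sum = 14.
n = 8, so closeness = 7/14 = 1/2.

1/2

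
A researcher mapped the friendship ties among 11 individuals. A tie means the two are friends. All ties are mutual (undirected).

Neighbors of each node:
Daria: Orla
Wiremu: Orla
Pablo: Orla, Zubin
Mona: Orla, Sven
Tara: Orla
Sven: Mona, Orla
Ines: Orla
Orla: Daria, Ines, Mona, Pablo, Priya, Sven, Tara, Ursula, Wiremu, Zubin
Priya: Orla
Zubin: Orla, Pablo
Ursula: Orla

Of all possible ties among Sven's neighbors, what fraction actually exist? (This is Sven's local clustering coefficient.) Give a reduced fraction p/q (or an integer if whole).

Sven's neighbors: Mona and Orla (k = 2).
Possible neighbor pairs: C(2,2) = 1. Edges among them: Mona–Orla → e = 1.
Clustering(Sven) = 1/1.

1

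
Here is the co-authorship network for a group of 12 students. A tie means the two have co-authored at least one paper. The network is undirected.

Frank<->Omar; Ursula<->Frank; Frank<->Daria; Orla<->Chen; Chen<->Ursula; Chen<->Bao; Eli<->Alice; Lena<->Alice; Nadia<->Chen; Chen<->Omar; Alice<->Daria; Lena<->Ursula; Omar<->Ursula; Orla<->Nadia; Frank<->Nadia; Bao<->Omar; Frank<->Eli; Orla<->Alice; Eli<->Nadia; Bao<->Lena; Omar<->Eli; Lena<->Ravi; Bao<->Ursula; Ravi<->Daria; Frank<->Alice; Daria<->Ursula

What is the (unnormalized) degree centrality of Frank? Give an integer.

6

Frank is directly tied to Alice, Daria, Eli, Nadia, Omar, and Ursula. That is 6 neighbors, so the degree of Frank is 6.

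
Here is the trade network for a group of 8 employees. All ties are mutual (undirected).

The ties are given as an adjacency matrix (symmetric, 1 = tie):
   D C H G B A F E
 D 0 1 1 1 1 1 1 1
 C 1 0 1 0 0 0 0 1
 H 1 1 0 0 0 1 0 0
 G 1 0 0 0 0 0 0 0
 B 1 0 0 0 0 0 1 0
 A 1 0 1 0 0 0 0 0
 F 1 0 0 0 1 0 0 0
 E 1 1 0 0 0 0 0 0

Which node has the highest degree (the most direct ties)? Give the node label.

D

Degrees — A:2, B:2, C:3, D:7, E:2, F:2, G:1, H:3.
The maximum is 7, attained only by D.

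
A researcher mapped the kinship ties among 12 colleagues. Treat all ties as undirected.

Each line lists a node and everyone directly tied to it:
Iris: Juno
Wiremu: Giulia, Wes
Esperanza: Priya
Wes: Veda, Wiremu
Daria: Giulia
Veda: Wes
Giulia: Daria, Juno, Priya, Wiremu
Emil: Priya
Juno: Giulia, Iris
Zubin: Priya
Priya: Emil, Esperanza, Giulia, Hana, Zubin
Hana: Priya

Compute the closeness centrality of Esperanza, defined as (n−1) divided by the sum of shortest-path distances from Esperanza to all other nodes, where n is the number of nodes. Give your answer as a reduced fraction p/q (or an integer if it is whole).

Distances from Esperanza: Daria:3, Emil:2, Giulia:2, Hana:2, Iris:4, Juno:3, Priya:1, Veda:5, Wes:4, Wiremu:3, Zubin:2. Sum = 31.
n = 12, so closeness = 11/31.

11/31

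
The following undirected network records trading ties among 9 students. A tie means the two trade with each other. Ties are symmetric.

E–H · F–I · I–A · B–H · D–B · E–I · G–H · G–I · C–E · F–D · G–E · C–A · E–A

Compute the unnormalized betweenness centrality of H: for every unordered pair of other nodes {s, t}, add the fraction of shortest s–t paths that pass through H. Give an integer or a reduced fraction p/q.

Pairs whose geodesics pass through H — D–C: 1/3; D–E: 1/2; D–G: 1/2; B–C: 1; B–E: 1; B–A: 1; B–I: 2/3; B–G: 1.
All other pairs contribute 0.
Summing the contributions gives betweenness(H) = 6.

6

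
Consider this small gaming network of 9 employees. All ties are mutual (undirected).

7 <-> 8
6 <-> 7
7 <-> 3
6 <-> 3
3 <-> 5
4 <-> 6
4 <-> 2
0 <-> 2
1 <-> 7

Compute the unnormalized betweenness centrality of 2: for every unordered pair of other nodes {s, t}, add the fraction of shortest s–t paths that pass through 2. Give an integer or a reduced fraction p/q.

Pairs whose geodesics pass through 2 — 7–0: 1; 0–8: 1; 0–3: 1; 0–4: 1; 0–1: 1; 0–6: 1; 0–5: 1.
All other pairs contribute 0.
Summing the contributions gives betweenness(2) = 7.

7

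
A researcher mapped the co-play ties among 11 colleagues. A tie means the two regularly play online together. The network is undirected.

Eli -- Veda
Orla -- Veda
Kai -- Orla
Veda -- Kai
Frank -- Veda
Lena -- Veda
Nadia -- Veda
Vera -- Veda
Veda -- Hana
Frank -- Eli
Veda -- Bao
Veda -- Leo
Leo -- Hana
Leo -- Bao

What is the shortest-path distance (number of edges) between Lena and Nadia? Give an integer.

2

One shortest route is Lena – Veda – Nadia, which uses 2 edges, and Lena and Nadia are not directly tied, so nothing shorter exists. So d(Lena,Nadia) = 2.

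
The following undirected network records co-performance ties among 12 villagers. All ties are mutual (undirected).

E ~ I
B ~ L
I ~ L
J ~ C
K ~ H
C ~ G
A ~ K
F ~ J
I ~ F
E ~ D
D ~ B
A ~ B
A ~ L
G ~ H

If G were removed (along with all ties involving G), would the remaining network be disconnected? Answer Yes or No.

No

Even without G, every remaining node can still reach every other (the residual graph is connected), so G is not a cut vertex.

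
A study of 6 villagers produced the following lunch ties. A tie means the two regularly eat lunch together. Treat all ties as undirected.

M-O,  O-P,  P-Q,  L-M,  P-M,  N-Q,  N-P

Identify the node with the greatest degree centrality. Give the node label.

Degrees — L:1, M:3, N:2, O:2, P:4, Q:2.
The maximum is 4, attained only by P.

P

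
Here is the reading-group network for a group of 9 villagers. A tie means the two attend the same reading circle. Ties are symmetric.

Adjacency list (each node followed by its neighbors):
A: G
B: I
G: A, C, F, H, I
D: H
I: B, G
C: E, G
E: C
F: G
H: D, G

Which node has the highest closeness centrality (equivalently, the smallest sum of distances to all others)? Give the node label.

Farness (sum of distances to all others) for each node — A:18, B:23, C:16, D:23, E:23, F:18, G:11, H:16, I:16.
The smallest farness is 11, for G, so G has the highest closeness.

G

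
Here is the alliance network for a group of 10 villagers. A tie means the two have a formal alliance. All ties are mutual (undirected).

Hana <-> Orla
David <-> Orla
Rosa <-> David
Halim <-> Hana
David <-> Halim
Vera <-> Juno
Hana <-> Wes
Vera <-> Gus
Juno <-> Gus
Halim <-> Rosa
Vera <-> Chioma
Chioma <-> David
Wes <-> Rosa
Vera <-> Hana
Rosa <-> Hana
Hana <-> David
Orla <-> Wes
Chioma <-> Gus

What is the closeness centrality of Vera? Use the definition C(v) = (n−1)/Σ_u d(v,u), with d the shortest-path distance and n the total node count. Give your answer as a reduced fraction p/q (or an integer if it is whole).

Distances from Vera: Chioma:1, David:2, Gus:1, Halim:2, Hana:1, Juno:1, Orla:2, Rosa:2, Wes:2. Sum = 14.
n = 10, so closeness = 9/14.

9/14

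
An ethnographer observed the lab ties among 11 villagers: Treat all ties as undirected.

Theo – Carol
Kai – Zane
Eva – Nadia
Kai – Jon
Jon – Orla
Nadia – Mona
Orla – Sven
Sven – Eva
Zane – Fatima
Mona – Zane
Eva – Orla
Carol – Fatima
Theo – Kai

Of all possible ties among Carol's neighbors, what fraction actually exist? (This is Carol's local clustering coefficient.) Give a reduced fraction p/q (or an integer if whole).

0

Carol's neighbors: Fatima and Theo (k = 2).
Possible neighbor pairs: C(2,2) = 1. Edges among them: none → e = 0.
Clustering(Carol) = 0/1.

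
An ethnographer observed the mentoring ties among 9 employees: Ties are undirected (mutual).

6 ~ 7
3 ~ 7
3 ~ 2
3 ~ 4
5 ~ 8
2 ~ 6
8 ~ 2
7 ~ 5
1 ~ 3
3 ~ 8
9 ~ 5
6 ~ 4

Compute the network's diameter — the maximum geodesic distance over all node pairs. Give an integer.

Eccentricity of each node (its greatest distance to any other): 1:4, 2:3, 3:3, 4:4, 5:3, 6:3, 7:2, 8:2, 9:4.
The maximum eccentricity is 4, realized for instance by the pair 4–9 via 4 – 3 – 7 – 5 – 9. So the diameter is 4.

4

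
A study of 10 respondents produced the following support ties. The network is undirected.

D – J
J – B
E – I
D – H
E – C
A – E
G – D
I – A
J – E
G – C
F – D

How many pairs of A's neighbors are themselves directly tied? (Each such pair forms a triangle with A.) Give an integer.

A's neighbors: E and I.
Neighbor pairs that are themselves tied: A–E–I. Each forms one triangle with A, for 1 in total.

1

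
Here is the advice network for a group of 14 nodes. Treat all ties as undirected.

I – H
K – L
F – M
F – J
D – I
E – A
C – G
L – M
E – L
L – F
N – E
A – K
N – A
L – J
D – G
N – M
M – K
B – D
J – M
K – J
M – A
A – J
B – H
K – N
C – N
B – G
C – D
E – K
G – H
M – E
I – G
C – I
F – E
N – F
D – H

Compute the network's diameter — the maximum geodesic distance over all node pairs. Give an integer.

5

Eccentricity of each node (its greatest distance to any other): A:4, B:5, C:3, D:4, E:4, F:4, G:4, H:5, I:4, J:5, K:4, L:5, M:4, N:3.
The maximum eccentricity is 5, realized for instance by the pair L–H via L – E – N – C – D – H. So the diameter is 5.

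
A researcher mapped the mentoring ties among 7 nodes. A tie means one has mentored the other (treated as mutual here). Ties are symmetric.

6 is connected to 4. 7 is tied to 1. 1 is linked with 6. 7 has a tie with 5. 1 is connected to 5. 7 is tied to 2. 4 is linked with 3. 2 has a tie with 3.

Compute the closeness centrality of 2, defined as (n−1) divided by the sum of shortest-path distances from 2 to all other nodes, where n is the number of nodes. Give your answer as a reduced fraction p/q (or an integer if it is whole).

Distances from 2: 1:2, 3:1, 4:2, 5:2, 6:3, 7:1. Sum = 11.
n = 7, so closeness = 6/11.

6/11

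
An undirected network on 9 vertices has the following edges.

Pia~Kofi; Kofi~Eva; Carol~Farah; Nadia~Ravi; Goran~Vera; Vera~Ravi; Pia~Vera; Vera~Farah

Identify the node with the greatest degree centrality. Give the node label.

Degrees — Carol:1, Eva:1, Farah:2, Goran:1, Kofi:2, Nadia:1, Pia:2, Ravi:2, Vera:4.
The maximum is 4, attained only by Vera.

Vera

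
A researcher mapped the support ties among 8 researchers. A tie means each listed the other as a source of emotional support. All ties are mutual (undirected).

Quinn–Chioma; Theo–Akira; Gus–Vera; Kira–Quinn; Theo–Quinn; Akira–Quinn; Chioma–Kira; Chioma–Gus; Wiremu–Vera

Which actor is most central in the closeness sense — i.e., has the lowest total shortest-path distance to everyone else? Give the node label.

Farness (sum of distances to all others) for each node — Akira:18, Chioma:12, Gus:14, Kira:15, Quinn:13, Theo:18, Vera:18, Wiremu:24.
The smallest farness is 12, for Chioma, so Chioma has the highest closeness.

Chioma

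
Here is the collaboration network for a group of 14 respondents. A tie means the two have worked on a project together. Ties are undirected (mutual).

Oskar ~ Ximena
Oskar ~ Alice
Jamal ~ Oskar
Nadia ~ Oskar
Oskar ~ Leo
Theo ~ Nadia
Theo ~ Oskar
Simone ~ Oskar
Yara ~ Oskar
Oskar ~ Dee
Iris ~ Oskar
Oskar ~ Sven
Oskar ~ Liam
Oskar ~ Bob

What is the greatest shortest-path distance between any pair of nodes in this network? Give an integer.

Eccentricity of each node (its greatest distance to any other): Alice:2, Bob:2, Dee:2, Iris:2, Jamal:2, Leo:2, Liam:2, Nadia:2, Oskar:1, Simone:2, Sven:2, Theo:2, Ximena:2, Yara:2.
The maximum eccentricity is 2, realized for instance by the pair Yara–Ximena via Yara – Oskar – Ximena. So the diameter is 2.

2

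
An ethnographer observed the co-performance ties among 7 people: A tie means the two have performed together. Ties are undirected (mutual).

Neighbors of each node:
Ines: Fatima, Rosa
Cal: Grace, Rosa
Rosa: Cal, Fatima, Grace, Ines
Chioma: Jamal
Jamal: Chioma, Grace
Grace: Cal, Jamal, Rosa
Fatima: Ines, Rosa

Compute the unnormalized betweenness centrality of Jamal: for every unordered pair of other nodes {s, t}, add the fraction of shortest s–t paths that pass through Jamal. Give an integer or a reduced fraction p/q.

Pairs whose geodesics pass through Jamal — Fatima–Chioma: 1; Grace–Chioma: 1; Ines–Chioma: 1; Cal–Chioma: 1; Rosa–Chioma: 1.
All other pairs contribute 0.
Summing the contributions gives betweenness(Jamal) = 5.

5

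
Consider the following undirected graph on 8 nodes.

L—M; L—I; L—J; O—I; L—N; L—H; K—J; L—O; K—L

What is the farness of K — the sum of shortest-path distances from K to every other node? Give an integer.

12

Distances from K: H:2, I:2, J:1, L:1, M:2, N:2, O:2.
Sum = 2 + 2 + 1 + 1 + 2 + 2 + 2 = 12.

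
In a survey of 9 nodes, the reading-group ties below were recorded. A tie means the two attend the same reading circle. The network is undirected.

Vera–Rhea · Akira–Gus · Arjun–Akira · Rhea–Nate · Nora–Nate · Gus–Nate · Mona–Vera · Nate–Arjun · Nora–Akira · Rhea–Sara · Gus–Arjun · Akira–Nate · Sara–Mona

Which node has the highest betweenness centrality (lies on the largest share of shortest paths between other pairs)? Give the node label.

Nate

Unnormalized betweenness of each node: Akira:1, Arjun:0, Gus:0, Mona:1/2, Nate:17, Nora:0, Rhea:31/2, Sara:3, Vera:3.
Nate has the largest value, 17, making it the main broker — the node through which the most shortest paths run.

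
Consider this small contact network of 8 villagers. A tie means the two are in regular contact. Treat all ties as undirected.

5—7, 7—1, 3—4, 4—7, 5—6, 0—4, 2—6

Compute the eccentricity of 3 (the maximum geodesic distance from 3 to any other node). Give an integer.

Distances from 3: 0:2, 1:3, 2:5, 4:1, 5:3, 6:4, 7:2.
The largest is 5 (to 2), so the eccentricity of 3 is 5.

5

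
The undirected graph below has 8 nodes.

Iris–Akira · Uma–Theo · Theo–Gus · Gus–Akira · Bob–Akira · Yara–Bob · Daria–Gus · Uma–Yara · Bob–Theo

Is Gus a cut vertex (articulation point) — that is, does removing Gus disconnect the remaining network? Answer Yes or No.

Removing Gus leaves {Akira, Bob, Iris, Theo, Uma, and Yara} with no path to {Daria}, so the network splits into 2 components. Gus is a cut vertex.

Yes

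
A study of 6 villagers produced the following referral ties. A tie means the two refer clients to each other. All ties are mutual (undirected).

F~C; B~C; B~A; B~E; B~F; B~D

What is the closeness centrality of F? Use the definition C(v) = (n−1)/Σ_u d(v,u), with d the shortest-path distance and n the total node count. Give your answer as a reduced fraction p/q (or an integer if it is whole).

5/8

Distances from F: A:2, B:1, C:1, D:2, E:2. Sum = 8.
n = 6, so closeness = 5/8.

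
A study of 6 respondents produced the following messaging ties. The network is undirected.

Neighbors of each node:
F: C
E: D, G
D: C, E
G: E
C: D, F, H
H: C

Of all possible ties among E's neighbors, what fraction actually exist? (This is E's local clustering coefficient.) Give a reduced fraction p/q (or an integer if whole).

E's neighbors: D and G (k = 2).
Possible neighbor pairs: C(2,2) = 1. Edges among them: none → e = 0.
Clustering(E) = 0/1.

0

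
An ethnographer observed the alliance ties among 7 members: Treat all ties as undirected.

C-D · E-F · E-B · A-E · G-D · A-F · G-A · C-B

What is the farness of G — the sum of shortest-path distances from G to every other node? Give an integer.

Distances from G: A:1, B:3, C:2, D:1, E:2, F:2.
Sum = 1 + 3 + 2 + 1 + 2 + 2 = 11.

11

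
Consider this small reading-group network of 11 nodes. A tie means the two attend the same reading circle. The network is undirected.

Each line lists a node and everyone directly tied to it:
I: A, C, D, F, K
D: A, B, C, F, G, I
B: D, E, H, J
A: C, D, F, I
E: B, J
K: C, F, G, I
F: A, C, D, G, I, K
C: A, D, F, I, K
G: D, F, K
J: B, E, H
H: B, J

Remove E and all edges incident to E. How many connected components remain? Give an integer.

1

E's neighbors (B and J) remain reachable from one another through other ties, so the rest of the network stays in one piece.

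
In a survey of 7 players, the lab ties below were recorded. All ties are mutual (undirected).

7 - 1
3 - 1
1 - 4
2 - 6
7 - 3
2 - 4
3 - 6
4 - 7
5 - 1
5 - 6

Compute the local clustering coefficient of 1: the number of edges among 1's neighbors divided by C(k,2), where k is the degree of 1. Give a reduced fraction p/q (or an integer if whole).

1's neighbors: 3, 4, 5, and 7 (k = 4).
Possible neighbor pairs: C(4,2) = 6. Edges among them: 3–7, 4–7 → e = 2.
Clustering(1) = 2/6 = 1/3.

1/3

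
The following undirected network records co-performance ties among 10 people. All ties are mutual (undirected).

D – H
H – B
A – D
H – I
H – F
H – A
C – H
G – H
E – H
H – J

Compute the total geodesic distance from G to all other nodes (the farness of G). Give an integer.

Distances from G: A:2, B:2, C:2, D:2, E:2, F:2, H:1, I:2, J:2.
Sum = 2 + 2 + 2 + 2 + 2 + 2 + 1 + 2 + 2 = 17.

17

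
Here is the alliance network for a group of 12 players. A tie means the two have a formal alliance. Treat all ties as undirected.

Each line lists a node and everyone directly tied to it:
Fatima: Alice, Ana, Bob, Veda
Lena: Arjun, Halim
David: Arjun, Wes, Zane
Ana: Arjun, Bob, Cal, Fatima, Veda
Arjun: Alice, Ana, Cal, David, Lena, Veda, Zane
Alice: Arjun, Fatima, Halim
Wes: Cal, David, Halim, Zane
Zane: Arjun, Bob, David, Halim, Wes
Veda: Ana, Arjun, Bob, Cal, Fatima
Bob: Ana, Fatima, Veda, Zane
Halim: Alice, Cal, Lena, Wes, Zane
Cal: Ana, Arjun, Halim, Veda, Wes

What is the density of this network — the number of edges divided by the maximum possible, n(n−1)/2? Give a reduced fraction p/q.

There are 26 edges and 12 nodes, so the maximum possible is C(12,2) = 66.
Density = 26/66 = 13/33.

13/33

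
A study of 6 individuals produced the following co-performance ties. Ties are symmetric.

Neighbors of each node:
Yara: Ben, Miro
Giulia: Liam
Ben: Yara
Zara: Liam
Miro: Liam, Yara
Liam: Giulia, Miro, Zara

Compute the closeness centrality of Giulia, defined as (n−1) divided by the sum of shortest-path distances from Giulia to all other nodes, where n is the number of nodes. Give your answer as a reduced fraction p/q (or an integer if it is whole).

Distances from Giulia: Ben:4, Liam:1, Miro:2, Yara:3, Zara:2. Sum = 12.
n = 6, so closeness = 5/12.

5/12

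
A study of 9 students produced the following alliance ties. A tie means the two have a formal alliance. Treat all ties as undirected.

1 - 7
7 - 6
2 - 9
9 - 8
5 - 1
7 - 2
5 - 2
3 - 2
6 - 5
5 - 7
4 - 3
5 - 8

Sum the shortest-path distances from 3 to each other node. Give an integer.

17

Distances from 3: 1:3, 2:1, 4:1, 5:2, 6:3, 7:2, 8:3, 9:2.
Sum = 3 + 1 + 1 + 2 + 3 + 2 + 3 + 2 = 17.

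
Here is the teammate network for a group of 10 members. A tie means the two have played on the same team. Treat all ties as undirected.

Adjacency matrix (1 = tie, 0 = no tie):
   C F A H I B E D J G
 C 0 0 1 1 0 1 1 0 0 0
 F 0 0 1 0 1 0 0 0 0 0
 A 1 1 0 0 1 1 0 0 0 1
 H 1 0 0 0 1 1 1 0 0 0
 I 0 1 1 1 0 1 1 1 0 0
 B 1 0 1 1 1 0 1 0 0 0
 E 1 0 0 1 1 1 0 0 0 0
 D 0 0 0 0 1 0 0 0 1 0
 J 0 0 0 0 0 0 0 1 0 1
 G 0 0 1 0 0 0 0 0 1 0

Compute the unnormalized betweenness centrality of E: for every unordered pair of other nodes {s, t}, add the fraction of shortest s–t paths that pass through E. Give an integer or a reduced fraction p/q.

Pairs whose geodesics pass through E — C–I: 1/4; C–D: 1/4.
All other pairs contribute 0.
Summing the contributions gives betweenness(E) = 1/2.

1/2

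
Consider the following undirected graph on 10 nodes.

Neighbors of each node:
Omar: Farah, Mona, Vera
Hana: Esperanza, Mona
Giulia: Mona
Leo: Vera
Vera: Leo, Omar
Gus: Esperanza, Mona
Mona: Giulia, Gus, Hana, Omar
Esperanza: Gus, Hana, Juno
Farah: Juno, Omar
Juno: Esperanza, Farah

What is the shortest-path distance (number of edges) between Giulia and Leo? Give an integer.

4

One shortest route is Giulia – Mona – Omar – Vera – Leo, which uses 4 edges, and at distance 3 from Giulia we only reach {Esperanza, Farah, Vera}, which does not include Leo. So d(Giulia,Leo) = 4.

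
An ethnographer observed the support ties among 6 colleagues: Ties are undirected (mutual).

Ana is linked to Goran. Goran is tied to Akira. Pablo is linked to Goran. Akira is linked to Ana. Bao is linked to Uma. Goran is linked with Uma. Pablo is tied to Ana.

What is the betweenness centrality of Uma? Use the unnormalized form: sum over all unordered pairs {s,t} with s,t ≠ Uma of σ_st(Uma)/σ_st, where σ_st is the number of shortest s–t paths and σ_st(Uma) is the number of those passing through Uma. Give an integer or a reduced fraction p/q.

Pairs whose geodesics pass through Uma — Pablo–Bao: 1; Akira–Bao: 1; Ana–Bao: 1; Goran–Bao: 1.
All other pairs contribute 0.
Summing the contributions gives betweenness(Uma) = 4.

4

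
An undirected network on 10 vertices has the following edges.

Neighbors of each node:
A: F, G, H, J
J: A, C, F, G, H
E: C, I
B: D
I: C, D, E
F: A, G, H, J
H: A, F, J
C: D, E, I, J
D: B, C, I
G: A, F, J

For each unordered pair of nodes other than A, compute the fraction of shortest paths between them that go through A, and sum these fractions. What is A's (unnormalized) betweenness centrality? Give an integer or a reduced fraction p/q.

Pairs whose geodesics pass through A — H–G: 1/3.
All other pairs contribute 0.
Summing the contributions gives betweenness(A) = 1/3.

1/3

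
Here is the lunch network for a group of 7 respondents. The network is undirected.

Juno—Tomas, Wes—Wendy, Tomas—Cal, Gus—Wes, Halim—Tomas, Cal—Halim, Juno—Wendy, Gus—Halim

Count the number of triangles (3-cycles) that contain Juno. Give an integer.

Juno's neighbors are Tomas and Wendy, but none of them are tied to each other, so no triangle contains Juno.

0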